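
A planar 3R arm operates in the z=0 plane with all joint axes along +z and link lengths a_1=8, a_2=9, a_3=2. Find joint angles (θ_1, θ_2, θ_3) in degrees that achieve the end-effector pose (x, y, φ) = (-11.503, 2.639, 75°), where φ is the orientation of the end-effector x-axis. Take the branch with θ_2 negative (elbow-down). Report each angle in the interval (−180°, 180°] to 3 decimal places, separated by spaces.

-134.999 -90.002 -59.999

wrist centre = target − a_3·(cos φ, sin φ) = (-12.0206, 0.7071)
cos θ_2 = (144.9958−8²−9²)/(2·8·9) = -0.0000; θ_2 = -90.0017° (elbow-down)
β = atan2(0.7071,-12.0206) = 176.6333°; ψ = atan2(-9.0000,7.9997) = -48.3674°
θ_1 = β − ψ = 225.0007°
θ_3 = φ − θ_1 − θ_2 = -59.9990° (wrapped to (-180°,180°])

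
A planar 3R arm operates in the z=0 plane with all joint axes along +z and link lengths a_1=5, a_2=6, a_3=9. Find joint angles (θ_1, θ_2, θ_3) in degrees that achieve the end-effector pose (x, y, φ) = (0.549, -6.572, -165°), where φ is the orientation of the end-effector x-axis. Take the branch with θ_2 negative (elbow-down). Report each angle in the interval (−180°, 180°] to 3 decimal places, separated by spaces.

0.004 -45.008 -119.996

wrist centre = target − a_3·(cos φ, sin φ) = (9.2423, -4.2426)
cos θ_2 = (103.4206−5²−6²)/(2·5·6) = 0.7070; θ_2 = -45.0078° (elbow-down)
β = atan2(-4.2426,9.2423) = -24.6572°; ψ = atan2(-4.2432,9.2421) = -24.6608°
θ_1 = β − ψ = 0.0037°
θ_3 = φ − θ_1 − θ_2 = -119.9958° (wrapped to (-180°,180°])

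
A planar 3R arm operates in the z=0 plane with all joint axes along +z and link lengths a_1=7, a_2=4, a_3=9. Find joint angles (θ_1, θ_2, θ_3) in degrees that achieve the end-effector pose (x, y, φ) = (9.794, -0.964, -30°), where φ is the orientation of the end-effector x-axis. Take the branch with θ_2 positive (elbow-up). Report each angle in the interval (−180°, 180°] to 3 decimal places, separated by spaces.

31.016 150.000 148.983

wrist centre = target − a_3·(cos φ, sin φ) = (1.9998, 3.5360)
cos θ_2 = (16.5024−7²−4²)/(2·7·4) = -0.8660; θ_2 = 150.0004° (elbow-up)
β = atan2(3.5360,1.9998) = 60.5098°; ψ = atan2(2.0000,3.5359) = 29.4935°
θ_1 = β − ψ = 31.0164°
θ_3 = φ − θ_1 − θ_2 = 148.9832° (wrapped to (-180°,180°])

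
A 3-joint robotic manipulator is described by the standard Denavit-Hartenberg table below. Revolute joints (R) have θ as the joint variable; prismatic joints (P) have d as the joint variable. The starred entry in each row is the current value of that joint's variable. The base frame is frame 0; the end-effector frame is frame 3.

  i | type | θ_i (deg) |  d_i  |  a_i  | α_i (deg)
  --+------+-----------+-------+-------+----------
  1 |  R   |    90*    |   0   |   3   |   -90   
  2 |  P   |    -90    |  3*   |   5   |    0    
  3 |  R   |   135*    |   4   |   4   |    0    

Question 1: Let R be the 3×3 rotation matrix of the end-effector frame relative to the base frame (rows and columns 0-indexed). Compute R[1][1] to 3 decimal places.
End-effector y-axis (col 1 of R) = (-0.0000,-0.7071,-0.7071)
R[1][1] = -0.7071

-0.707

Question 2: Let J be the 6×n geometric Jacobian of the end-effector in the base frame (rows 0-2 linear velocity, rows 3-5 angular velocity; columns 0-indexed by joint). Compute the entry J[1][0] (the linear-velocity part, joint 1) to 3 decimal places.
-7.000

axis z_0 = ẑ; lever o_n−o_0 = (-7.0000,5.8284,2.1716)
cross product → J_v[:, 0] = (-5.8284,-7.0000,0.0000)
J_ω[:, 0] = z_0
entry J[1][0] = -7.0000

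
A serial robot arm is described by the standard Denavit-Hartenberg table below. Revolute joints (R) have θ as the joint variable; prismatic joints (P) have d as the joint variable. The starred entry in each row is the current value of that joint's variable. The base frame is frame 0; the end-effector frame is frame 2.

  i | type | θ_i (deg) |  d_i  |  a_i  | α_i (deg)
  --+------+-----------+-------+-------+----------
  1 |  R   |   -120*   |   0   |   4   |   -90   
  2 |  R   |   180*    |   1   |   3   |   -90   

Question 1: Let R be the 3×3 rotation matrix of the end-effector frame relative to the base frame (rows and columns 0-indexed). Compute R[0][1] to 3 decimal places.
-0.866

End-effector y-axis (col 1 of R) = (-0.8660,0.5000,0.0000)
R[0][1] = -0.8660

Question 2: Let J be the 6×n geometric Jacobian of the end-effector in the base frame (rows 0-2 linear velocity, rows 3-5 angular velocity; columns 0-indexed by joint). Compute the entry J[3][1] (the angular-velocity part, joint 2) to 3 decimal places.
0.866

axis z_1 = (0.8660,-0.5000,0.0000); lever o_n−o_1 = (2.3660,2.0981,-0.0000)
cross product → J_v[:, 1] = (0.0000,0.0000,3.0000)
J_ω[:, 1] = z_1
entry J[3][1] = 0.8660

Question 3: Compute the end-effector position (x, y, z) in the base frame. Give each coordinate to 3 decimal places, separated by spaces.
after link 1: o_1 = (-2.0000, -3.4641, 0.0000)
after link 2: o_2 = (0.3660, -1.3660, -0.0000)

0.366 -1.366 -0.000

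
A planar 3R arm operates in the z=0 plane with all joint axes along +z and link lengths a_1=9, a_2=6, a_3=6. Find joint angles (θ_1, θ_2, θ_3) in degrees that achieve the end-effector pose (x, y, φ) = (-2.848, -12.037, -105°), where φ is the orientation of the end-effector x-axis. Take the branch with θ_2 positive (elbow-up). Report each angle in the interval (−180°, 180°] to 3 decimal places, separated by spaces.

-143.449 135.000 -96.551

wrist centre = target − a_3·(cos φ, sin φ) = (-1.2951, -6.2414)
cos θ_2 = (40.6329−9²−6²)/(2·9·6) = -0.7071; θ_2 = 134.9997° (elbow-up)
β = atan2(-6.2414,-1.2951) = -101.7224°; ψ = atan2(4.2427,4.7574) = 41.7268°
θ_1 = β − ψ = -143.4492°
θ_3 = φ − θ_1 − θ_2 = -96.5505° (wrapped to (-180°,180°])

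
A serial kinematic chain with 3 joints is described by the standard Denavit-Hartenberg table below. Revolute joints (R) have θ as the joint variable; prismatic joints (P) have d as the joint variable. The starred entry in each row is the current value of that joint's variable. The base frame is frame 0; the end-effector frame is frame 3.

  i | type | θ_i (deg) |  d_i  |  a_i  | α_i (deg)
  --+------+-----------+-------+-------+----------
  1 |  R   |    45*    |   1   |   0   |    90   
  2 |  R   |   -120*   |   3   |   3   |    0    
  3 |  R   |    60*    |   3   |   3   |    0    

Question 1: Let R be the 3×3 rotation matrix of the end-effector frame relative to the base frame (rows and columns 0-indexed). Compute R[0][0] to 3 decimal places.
End-effector x-axis (col 0 of R) = (0.3536,0.3536,-0.8660)
R[0][0] = 0.3536

0.354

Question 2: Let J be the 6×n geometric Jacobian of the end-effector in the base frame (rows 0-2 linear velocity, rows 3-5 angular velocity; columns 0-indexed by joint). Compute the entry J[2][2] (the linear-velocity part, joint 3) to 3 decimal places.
axis z_2 = (0.7071,-0.7071,0.0000); lever o_n−o_2 = (3.1820,-1.0607,-2.5981)
cross product → J_v[:, 2] = (1.8371,1.8371,1.5000)
J_ω[:, 2] = z_2
entry J[2][2] = 1.5000

1.500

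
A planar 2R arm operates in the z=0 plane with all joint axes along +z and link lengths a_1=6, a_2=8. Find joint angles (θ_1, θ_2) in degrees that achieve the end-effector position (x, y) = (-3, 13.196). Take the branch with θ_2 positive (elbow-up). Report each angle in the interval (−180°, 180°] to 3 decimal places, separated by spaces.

cos θ_2 = (183.1344−6²−8²)/(2·6·8) = 0.8660; θ_2 = 30.0048° (elbow-up)
β = atan2(13.1960,-3.0000) = 102.8080°; ψ = atan2(4.0006,12.9279) = 17.1949°
θ_1 = β − ψ = 85.6131°

85.613 30.005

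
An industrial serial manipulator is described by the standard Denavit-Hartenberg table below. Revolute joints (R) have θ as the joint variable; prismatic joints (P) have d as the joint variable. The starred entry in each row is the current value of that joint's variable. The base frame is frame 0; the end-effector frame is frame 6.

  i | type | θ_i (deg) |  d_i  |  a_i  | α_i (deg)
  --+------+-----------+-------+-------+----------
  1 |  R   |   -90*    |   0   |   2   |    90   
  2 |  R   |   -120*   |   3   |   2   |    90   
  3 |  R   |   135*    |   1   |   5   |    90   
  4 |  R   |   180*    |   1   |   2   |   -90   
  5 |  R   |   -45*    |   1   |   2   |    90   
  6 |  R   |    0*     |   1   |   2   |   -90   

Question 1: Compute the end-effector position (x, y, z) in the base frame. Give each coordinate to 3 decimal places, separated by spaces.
after link 1: o_1 = (0.0000, -2.0000, 0.0000)
after link 2: o_2 = (-3.0000, -1.0000, -1.7321)
after link 3: o_3 = (-6.5355, -1.9017, 1.8298)
after link 4: o_4 = (-5.8284, -0.8411, -0.0073)
after link 5: o_5 = (-5.8284, -0.7071, -2.2394)
after link 6: o_6 = (-6.8284, 0.2929, -3.9714)

-6.828 0.293 -3.971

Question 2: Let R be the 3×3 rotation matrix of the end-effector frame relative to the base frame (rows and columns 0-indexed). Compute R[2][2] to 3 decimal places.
-0.500

End-effector z-axis (col 2 of R) = (0.0000,-0.8660,-0.5000)
R[2][2] = -0.5000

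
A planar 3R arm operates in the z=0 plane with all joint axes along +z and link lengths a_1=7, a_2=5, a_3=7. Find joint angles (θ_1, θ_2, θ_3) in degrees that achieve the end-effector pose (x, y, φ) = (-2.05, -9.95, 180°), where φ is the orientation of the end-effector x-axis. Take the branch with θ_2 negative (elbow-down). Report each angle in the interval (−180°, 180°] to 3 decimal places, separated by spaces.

wrist centre = target − a_3·(cos φ, sin φ) = (4.9500, -9.9500)
cos θ_2 = (123.5050−7²−5²)/(2·7·5) = 0.7072; θ_2 = -44.9913° (elbow-down)
β = atan2(-9.9500,4.9500) = -63.5502°; ψ = atan2(-3.5350,10.5361) = -18.5473°
θ_1 = β − ψ = -45.0029°
θ_3 = φ − θ_1 − θ_2 = -90.0058° (wrapped to (-180°,180°])

-45.003 -44.991 -90.006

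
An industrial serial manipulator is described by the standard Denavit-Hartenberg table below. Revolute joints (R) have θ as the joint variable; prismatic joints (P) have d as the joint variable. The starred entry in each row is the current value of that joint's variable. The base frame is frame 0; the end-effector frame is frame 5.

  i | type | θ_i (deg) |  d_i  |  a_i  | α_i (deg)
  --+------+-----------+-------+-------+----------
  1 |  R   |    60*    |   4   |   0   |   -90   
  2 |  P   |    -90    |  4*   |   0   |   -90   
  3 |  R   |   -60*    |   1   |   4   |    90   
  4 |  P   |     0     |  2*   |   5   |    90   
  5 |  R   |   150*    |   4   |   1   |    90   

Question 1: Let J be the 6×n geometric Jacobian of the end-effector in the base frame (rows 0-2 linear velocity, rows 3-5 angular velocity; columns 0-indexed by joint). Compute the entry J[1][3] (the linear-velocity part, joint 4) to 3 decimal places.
0.250

prismatic axis z_3 = (-0.4330,0.2500,-0.8660)
J_v[:, 3] = z_3; J_ω[:, 3] = (0,0,0)
entry J[1][3] = 0.2500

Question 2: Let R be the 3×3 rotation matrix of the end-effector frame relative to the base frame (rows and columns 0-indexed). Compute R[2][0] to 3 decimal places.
End-effector x-axis (col 0 of R) = (0.4330,-0.2500,-0.8660)
R[2][0] = -0.8660

-0.866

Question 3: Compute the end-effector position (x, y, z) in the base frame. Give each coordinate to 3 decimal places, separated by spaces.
after link 1: o_1 = (0.0000, 0.0000, 4.0000)
after link 2: o_2 = (-3.4641, 2.0000, 4.0000)
after link 3: o_3 = (-5.9641, 4.5981, 6.0000)
after link 4: o_4 = (-10.5801, 7.2631, 6.7679)
after link 5: o_5 = (-12.1471, 3.5490, 5.9019)

-12.147 3.549 5.902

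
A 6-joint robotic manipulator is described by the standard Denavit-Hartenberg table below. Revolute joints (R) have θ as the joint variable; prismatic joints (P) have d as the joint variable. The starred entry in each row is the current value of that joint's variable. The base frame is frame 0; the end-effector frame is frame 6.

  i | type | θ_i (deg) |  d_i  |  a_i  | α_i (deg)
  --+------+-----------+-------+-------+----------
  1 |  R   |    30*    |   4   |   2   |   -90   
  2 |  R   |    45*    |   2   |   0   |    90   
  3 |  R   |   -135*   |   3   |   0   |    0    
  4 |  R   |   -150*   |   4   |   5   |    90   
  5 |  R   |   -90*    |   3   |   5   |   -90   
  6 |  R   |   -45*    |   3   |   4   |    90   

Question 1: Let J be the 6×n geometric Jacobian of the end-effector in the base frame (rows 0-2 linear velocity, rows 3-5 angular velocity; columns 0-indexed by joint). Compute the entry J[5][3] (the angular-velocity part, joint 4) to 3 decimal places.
0.707

axis z_3 = (0.6124,0.3536,0.7071); lever o_n−o_3 = (-0.7384,6.7547,-8.1521)
cross product → J_v[:, 3] = (-7.6585,4.4700,4.3974)
J_ω[:, 3] = z_3
entry J[5][3] = 0.7071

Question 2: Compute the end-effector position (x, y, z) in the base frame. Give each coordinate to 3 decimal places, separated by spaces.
after link 1: o_1 = (1.7321, 1.0000, 4.0000)
after link 2: o_2 = (0.7321, 2.7321, 4.0000)
after link 3: o_3 = (2.5692, 3.7927, 6.1213)
after link 4: o_4 = (3.3963, 9.8470, 8.0347)
after link 5: o_5 = (2.4972, 8.4314, 2.4501)
after link 6: o_6 = (1.8308, 10.5474, -2.0308)

1.831 10.547 -2.031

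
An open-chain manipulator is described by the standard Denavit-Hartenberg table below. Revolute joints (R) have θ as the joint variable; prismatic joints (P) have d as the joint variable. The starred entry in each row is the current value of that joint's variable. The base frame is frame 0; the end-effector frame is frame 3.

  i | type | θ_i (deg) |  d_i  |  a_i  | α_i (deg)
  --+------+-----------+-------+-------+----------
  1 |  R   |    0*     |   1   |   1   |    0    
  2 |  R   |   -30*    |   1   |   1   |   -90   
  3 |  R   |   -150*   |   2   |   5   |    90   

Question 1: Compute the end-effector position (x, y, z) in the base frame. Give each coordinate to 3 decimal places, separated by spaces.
after link 1: o_1 = (1.0000, 0.0000, 1.0000)
after link 2: o_2 = (1.8660, -0.5000, 2.0000)
after link 3: o_3 = (-0.8840, 3.3971, 4.5000)

-0.884 3.397 4.500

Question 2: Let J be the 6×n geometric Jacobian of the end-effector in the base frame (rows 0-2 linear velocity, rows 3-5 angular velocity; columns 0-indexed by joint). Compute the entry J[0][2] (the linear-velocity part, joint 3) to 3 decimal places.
axis z_2 = (0.5000,0.8660,0.0000); lever o_n−o_2 = (-2.7500,3.8971,2.5000)
cross product → J_v[:, 2] = (2.1651,-1.2500,4.3301)
J_ω[:, 2] = z_2
entry J[0][2] = 2.1651

2.165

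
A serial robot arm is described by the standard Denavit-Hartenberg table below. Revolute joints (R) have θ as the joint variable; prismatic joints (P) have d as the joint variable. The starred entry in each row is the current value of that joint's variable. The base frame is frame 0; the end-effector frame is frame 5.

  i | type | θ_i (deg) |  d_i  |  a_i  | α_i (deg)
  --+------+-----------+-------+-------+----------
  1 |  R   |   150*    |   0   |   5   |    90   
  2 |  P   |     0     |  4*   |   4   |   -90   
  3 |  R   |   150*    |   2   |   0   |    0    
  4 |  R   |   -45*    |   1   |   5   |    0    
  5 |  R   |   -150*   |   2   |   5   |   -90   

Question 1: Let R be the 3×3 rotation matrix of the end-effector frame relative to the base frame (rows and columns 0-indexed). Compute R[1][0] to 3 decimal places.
End-effector x-axis (col 0 of R) = (-0.2588,0.9659,0.0000)
R[1][0] = 0.9659

0.966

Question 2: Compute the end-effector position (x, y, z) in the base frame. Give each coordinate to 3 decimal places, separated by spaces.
-8.382 7.964 5.000

after link 1: o_1 = (-4.3301, 2.5000, 0.0000)
after link 2: o_2 = (-5.7942, 7.9641, 0.0000)
after link 3: o_3 = (-5.7942, 7.9641, 2.0000)
after link 4: o_4 = (-7.0883, 3.1345, 3.0000)
after link 5: o_5 = (-8.3824, 7.9641, 5.0000)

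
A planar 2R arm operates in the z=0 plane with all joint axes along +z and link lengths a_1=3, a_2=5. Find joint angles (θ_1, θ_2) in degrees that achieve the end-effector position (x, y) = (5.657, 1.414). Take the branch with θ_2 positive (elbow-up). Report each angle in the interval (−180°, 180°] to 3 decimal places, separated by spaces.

-45.001 89.998

cos θ_2 = (34.0010−3²−5²)/(2·3·5) = 0.0000; θ_2 = 89.9980° (elbow-up)
β = atan2(1.4140,5.6570) = 14.0339°; ψ = atan2(5.0000,3.0002) = 59.0348°
θ_1 = β − ψ = -45.0009°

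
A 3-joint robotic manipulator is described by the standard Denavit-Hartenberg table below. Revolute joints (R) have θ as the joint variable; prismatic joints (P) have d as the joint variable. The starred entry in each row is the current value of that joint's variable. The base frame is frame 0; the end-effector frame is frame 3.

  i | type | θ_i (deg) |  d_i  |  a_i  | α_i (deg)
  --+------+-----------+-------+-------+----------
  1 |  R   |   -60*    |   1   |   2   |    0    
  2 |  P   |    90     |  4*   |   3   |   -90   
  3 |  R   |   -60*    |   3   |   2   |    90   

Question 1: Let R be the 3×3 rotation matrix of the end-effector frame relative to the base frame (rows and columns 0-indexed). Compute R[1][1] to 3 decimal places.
0.866

End-effector y-axis (col 1 of R) = (-0.5000,0.8660,0.0000)
R[1][1] = 0.8660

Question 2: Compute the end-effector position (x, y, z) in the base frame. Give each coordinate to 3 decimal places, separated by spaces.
after link 1: o_1 = (1.0000, -1.7321, 1.0000)
after link 2: o_2 = (3.5981, -0.2321, 5.0000)
after link 3: o_3 = (2.9641, 2.8660, 6.7321)

2.964 2.866 6.732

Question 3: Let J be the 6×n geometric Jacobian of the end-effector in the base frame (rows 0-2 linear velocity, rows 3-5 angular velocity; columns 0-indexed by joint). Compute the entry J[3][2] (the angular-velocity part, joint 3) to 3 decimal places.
-0.500

axis z_2 = (-0.5000,0.8660,0.0000); lever o_n−o_2 = (-0.6340,3.0981,1.7321)
cross product → J_v[:, 2] = (1.5000,0.8660,-1.0000)
J_ω[:, 2] = z_2
entry J[3][2] = -0.5000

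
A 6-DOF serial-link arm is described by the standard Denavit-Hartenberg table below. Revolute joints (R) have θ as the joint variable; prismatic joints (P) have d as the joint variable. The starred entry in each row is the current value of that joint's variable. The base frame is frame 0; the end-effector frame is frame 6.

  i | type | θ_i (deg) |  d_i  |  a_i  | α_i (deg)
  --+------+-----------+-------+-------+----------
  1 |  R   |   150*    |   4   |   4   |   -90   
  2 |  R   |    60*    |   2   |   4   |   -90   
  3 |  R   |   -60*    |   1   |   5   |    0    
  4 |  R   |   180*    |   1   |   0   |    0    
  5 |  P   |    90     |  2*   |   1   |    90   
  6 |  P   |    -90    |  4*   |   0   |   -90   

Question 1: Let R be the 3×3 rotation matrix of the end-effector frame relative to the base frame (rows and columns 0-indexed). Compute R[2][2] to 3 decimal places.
0.750

End-effector z-axis (col 2 of R) = (0.1250,-0.6495,0.7500)
R[2][2] = 0.7500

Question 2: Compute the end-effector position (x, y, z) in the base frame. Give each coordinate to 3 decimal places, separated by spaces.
-3.721 -1.739 -1.147

after link 1: o_1 = (-3.4641, 2.0000, 4.0000)
after link 2: o_2 = (-6.1962, 1.2679, 0.5359)
after link 3: o_3 = (-8.6937, -2.2901, -2.1292)
after link 4: o_4 = (-7.9437, -2.7231, -2.6292)
after link 5: o_5 = (-6.3187, -4.2386, -2.8792)
after link 6: o_6 = (-3.7207, -1.7386, -1.1471)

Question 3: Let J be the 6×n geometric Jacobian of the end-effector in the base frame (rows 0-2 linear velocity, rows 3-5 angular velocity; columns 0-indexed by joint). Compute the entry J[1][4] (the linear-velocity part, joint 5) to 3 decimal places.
-0.433

prismatic axis z_4 = (0.7500,-0.4330,-0.5000)
J_v[:, 4] = z_4; J_ω[:, 4] = (0,0,0)
entry J[1][4] = -0.4330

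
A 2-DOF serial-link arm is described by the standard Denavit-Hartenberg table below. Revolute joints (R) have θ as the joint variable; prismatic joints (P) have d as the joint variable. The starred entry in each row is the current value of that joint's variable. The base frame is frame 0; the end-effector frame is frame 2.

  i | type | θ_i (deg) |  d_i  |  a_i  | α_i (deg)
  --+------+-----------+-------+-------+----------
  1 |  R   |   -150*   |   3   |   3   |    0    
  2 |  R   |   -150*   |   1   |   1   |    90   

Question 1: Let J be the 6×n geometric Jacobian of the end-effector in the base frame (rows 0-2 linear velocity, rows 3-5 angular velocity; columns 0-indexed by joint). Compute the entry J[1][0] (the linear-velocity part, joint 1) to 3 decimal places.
axis z_0 = ẑ; lever o_n−o_0 = (-2.0981,-0.6340,4.0000)
cross product → J_v[:, 0] = (0.6340,-2.0981,0.0000)
J_ω[:, 0] = z_0
entry J[1][0] = -2.0981

-2.098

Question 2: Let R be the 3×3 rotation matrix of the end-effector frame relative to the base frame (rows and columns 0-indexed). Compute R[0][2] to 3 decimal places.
End-effector z-axis (col 2 of R) = (0.8660,-0.5000,0.0000)
R[0][2] = 0.8660

0.866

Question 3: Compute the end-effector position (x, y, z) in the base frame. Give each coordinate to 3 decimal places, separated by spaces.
after link 1: o_1 = (-2.5981, -1.5000, 3.0000)
after link 2: o_2 = (-2.0981, -0.6340, 4.0000)

-2.098 -0.634 4.000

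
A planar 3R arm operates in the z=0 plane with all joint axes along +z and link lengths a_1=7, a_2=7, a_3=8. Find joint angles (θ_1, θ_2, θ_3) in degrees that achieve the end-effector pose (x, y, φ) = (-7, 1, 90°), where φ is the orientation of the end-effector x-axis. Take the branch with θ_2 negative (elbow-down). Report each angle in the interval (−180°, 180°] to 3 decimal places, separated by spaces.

-90.000 -90.000 -90.000

wrist centre = target − a_3·(cos φ, sin φ) = (-7.0000, -7.0000)
cos θ_2 = (98.0000−7²−7²)/(2·7·7) = 0.0000; θ_2 = -90.0000° (elbow-down)
β = atan2(-7.0000,-7.0000) = -135.0000°; ψ = atan2(-7.0000,7.0000) = -45.0000°
θ_1 = β − ψ = -90.0000°
θ_3 = φ − θ_1 − θ_2 = -90.0000° (wrapped to (-180°,180°])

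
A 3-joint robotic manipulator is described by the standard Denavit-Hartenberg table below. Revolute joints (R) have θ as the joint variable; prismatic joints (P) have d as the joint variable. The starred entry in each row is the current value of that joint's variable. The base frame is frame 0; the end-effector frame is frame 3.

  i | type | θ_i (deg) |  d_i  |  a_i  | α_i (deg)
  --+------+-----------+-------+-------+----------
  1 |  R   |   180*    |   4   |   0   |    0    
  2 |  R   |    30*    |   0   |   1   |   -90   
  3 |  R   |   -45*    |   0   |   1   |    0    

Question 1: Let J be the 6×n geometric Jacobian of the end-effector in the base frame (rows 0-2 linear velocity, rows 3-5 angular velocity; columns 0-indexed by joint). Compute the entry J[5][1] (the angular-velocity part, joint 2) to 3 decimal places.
axis z_1 = (0.0000,0.0000,1.0000); lever o_n−o_1 = (-1.4784,-0.8536,0.7071)
cross product → J_v[:, 1] = (0.8536,-1.4784,0.0000)
J_ω[:, 1] = z_1
entry J[5][1] = 1.0000

1.000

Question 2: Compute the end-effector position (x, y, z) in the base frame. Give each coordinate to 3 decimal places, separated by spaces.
after link 1: o_1 = (0.0000, 0.0000, 4.0000)
after link 2: o_2 = (-0.8660, -0.5000, 4.0000)
after link 3: o_3 = (-1.4784, -0.8536, 4.7071)

-1.478 -0.854 4.707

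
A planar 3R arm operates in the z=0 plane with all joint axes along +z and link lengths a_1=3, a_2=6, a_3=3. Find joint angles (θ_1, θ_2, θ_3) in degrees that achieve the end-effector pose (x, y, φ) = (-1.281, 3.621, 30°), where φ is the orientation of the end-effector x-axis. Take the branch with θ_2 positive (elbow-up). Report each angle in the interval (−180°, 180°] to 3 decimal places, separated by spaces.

wrist centre = target − a_3·(cos φ, sin φ) = (-3.8791, 2.1210)
cos θ_2 = (19.5459−3²−6²)/(2·3·6) = -0.7071; θ_2 = 134.9961° (elbow-up)
β = atan2(2.1210,-3.8791) = 151.3311°; ψ = atan2(4.2429,-1.2424) = 106.3203°
θ_1 = β − ψ = 45.0107°
θ_3 = φ − θ_1 − θ_2 = -150.0068° (wrapped to (-180°,180°])

45.011 134.996 -150.007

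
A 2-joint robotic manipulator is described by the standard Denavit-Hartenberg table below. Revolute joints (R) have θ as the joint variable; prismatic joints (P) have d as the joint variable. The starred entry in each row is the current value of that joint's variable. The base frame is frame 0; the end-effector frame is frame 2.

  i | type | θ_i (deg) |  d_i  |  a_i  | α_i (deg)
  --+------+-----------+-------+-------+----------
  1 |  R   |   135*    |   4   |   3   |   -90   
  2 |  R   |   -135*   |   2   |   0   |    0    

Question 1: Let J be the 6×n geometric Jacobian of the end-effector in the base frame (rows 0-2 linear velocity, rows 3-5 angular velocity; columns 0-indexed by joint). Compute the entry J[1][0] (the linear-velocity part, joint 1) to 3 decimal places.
axis z_0 = ẑ; lever o_n−o_0 = (-3.5355,0.7071,4.0000)
cross product → J_v[:, 0] = (-0.7071,-3.5355,0.0000)
J_ω[:, 0] = z_0
entry J[1][0] = -3.5355

-3.536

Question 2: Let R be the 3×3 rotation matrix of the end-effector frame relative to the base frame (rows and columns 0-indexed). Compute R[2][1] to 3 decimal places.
End-effector y-axis (col 1 of R) = (-0.5000,0.5000,0.7071)
R[2][1] = 0.7071

0.707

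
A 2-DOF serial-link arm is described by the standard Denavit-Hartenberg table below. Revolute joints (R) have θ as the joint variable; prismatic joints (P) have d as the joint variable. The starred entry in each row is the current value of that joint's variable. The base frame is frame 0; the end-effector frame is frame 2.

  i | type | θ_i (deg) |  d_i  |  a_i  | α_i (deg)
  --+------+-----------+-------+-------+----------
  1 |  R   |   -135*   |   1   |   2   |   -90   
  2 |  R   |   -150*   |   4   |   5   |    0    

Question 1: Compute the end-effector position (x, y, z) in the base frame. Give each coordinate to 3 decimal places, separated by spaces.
after link 1: o_1 = (-1.4142, -1.4142, 1.0000)
after link 2: o_2 = (4.4761, -1.1808, 3.5000)

4.476 -1.181 3.500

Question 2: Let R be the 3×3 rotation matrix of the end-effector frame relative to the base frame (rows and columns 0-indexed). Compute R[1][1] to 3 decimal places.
End-effector y-axis (col 1 of R) = (-0.3536,-0.3536,0.8660)
R[1][1] = -0.3536

-0.354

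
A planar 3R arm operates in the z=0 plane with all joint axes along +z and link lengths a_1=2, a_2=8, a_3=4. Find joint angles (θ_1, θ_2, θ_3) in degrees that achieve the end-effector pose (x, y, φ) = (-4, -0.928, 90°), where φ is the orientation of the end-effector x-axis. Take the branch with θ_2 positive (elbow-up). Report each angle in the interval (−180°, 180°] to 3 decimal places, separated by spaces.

89.990 150.007 -149.997

wrist centre = target − a_3·(cos φ, sin φ) = (-4.0000, -4.9280)
cos θ_2 = (40.2852−2²−8²)/(2·2·8) = -0.8661; θ_2 = 150.0072° (elbow-up)
β = atan2(-4.9280,-4.0000) = -129.0658°; ψ = atan2(3.9991,-4.9287) = 140.9443°
θ_1 = β − ψ = -270.0101°
θ_3 = φ − θ_1 − θ_2 = -149.9971° (wrapped to (-180°,180°])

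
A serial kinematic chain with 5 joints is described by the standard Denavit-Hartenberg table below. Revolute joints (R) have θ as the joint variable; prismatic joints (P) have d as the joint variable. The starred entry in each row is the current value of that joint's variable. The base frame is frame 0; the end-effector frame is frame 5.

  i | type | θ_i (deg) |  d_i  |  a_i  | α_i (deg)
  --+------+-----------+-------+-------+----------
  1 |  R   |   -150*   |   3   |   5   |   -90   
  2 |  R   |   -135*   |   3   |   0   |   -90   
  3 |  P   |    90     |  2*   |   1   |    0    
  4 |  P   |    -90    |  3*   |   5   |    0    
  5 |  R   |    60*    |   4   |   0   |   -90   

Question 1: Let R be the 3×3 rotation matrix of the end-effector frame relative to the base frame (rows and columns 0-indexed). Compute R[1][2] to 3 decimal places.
0.127

End-effector z-axis (col 2 of R) = (-0.7803,0.1268,-0.6124)
R[1][2] = 0.1268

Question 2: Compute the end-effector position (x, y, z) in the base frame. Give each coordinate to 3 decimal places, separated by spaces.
after link 1: o_1 = (-4.3301, -2.5000, 3.0000)
after link 2: o_2 = (-2.8301, -5.0981, 3.0000)
after link 3: o_3 = (-4.5549, -4.9392, 4.4142)
after link 4: o_4 = (-3.3301, -4.2321, 10.0711)
after link 5: o_5 = (-5.7796, -5.6463, 12.8995)

-5.780 -5.646 12.899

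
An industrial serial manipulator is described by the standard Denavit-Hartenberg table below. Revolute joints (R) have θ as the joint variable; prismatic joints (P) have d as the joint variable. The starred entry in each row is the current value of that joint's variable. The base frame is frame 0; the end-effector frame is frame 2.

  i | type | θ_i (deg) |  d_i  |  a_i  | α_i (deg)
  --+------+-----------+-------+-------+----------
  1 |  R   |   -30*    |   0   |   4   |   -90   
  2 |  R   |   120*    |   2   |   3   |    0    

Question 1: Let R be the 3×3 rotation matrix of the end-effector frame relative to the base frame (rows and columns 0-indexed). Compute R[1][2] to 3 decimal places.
0.866

End-effector z-axis (col 2 of R) = (0.5000,0.8660,0.0000)
R[1][2] = 0.8660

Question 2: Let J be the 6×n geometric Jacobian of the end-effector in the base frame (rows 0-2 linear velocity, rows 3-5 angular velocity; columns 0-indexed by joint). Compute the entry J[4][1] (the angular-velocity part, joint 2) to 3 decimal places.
axis z_1 = (0.5000,0.8660,0.0000); lever o_n−o_1 = (-0.2990,2.4821,-2.5981)
cross product → J_v[:, 1] = (-2.2500,1.2990,1.5000)
J_ω[:, 1] = z_1
entry J[4][1] = 0.8660

0.866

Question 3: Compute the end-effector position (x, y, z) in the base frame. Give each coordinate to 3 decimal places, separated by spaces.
3.165 0.482 -2.598

after link 1: o_1 = (3.4641, -2.0000, 0.0000)
after link 2: o_2 = (3.1651, 0.4821, -2.5981)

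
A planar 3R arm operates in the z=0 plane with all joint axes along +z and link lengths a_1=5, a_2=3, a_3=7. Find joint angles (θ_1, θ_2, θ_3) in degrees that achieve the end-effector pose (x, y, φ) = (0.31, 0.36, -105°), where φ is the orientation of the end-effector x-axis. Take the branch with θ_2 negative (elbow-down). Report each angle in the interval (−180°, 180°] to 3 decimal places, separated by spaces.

89.993 -44.989 -150.004

wrist centre = target − a_3·(cos φ, sin φ) = (2.1217, 7.1215)
cos θ_2 = (55.2172−5²−3²)/(2·5·3) = 0.7072; θ_2 = -44.9891° (elbow-down)
β = atan2(7.1215,2.1217) = 73.4094°; ψ = atan2(-2.1209,7.1217) = -16.5840°
θ_1 = β − ψ = 89.9934°
θ_3 = φ − θ_1 − θ_2 = -150.0043° (wrapped to (-180°,180°])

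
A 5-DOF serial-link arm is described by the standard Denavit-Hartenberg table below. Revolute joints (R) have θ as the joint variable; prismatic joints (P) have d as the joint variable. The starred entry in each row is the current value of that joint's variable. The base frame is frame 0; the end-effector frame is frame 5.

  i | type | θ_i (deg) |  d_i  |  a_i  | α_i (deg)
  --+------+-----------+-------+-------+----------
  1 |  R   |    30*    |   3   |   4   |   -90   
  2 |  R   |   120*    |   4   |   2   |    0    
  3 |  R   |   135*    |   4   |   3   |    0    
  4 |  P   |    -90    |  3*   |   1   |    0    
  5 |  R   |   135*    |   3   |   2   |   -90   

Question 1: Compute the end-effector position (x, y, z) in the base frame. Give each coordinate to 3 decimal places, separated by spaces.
after link 1: o_1 = (3.4641, 2.0000, 3.0000)
after link 2: o_2 = (0.5981, 4.9641, 1.2679)
after link 3: o_3 = (-2.0744, 8.0400, 4.1657)
after link 4: o_4 = (-4.4109, 10.1551, 3.9069)
after link 5: o_5 = (-5.0448, 13.2532, 5.6390)

-5.045 13.253 5.639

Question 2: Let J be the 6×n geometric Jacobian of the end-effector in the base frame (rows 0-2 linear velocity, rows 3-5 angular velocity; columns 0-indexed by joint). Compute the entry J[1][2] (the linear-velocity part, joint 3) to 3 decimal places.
2.186

axis z_2 = (-0.5000,0.8660,0.0000); lever o_n−o_2 = (-5.6429,8.2891,4.3710)
cross product → J_v[:, 2] = (3.7854,2.1855,0.7424)
J_ω[:, 2] = z_2
entry J[1][2] = 2.1855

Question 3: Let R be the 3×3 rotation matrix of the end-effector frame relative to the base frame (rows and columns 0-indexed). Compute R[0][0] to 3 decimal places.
End-effector x-axis (col 0 of R) = (0.4330,0.2500,0.8660)
R[0][0] = 0.4330

0.433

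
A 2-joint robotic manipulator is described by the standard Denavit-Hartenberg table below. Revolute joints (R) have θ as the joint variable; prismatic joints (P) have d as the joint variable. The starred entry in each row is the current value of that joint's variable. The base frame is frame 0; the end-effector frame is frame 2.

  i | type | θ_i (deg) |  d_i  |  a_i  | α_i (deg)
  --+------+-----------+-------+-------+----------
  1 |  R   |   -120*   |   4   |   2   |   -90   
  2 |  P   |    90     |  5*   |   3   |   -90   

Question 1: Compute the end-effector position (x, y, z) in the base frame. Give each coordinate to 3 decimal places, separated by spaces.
3.330 -4.232 1.000

after link 1: o_1 = (-1.0000, -1.7321, 4.0000)
after link 2: o_2 = (3.3301, -4.2321, 1.0000)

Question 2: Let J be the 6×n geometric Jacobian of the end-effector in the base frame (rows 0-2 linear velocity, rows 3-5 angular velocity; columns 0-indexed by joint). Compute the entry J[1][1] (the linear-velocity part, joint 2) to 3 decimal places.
-0.500

prismatic axis z_1 = (0.8660,-0.5000,0.0000)
J_v[:, 1] = z_1; J_ω[:, 1] = (0,0,0)
entry J[1][1] = -0.5000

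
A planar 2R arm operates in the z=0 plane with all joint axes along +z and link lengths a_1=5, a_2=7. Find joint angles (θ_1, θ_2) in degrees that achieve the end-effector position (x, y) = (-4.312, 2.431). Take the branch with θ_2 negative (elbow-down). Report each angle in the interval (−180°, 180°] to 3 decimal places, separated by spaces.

-119.996 -134.999

cos θ_2 = (24.5031−5²−7²)/(2·5·7) = -0.7071; θ_2 = -134.9993° (elbow-down)
β = atan2(2.4310,-4.3120) = 150.5868°; ψ = atan2(-4.9498,0.0503) = -89.4177°
θ_1 = β − ψ = 240.0044°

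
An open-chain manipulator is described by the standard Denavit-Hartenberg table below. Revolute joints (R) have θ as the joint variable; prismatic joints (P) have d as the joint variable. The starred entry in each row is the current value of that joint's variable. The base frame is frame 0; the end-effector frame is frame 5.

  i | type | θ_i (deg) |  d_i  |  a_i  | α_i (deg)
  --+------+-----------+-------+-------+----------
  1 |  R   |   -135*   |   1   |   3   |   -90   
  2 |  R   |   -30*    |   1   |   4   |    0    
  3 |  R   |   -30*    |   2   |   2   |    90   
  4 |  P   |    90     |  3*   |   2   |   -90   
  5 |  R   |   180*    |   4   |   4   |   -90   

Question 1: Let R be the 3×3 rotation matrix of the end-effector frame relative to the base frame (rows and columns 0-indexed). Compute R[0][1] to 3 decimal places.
End-effector y-axis (col 1 of R) = (-0.3536,-0.3536,0.8660)
R[0][1] = -0.3536

-0.354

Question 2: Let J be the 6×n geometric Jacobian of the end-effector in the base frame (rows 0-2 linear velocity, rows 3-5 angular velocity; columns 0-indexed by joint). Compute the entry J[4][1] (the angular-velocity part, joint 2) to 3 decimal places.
-0.707

axis z_1 = (0.7071,-0.7071,0.0000); lever o_n−o_1 = (0.8018,-0.6124,1.7679)
cross product → J_v[:, 1] = (-1.2501,-1.2501,0.1340)
J_ω[:, 1] = z_1
entry J[4][1] = -0.7071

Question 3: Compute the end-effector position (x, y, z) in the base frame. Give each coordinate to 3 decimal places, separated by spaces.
after link 1: o_1 = (-2.1213, -2.1213, 1.0000)
after link 2: o_2 = (-3.8637, -5.2779, 3.0000)
after link 3: o_3 = (-3.1566, -7.3992, 4.7321)
after link 4: o_4 = (0.0947, -6.9763, 6.2321)
after link 5: o_5 = (-1.3195, -2.7337, 2.7679)

-1.319 -2.734 2.768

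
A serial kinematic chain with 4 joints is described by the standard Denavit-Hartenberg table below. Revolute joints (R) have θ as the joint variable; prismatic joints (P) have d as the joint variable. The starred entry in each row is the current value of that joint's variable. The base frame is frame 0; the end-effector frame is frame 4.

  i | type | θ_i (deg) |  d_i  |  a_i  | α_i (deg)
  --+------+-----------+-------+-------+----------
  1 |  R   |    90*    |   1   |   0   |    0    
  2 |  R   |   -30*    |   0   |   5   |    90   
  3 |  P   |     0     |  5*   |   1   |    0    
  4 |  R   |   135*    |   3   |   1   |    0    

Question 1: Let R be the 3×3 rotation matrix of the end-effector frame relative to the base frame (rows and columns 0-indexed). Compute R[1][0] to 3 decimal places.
-0.612

End-effector x-axis (col 0 of R) = (-0.3536,-0.6124,0.7071)
R[1][0] = -0.6124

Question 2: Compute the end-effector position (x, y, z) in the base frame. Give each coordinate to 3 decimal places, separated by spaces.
after link 1: o_1 = (0.0000, 0.0000, 1.0000)
after link 2: o_2 = (2.5000, 4.3301, 1.0000)
after link 3: o_3 = (7.3301, 2.6962, 1.0000)
after link 4: o_4 = (9.5746, 0.5838, 1.7071)

9.575 0.584 1.707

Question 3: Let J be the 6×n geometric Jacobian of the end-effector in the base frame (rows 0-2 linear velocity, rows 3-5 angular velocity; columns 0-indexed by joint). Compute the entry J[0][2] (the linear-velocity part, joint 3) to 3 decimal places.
prismatic axis z_2 = (0.8660,-0.5000,0.0000)
J_v[:, 2] = z_2; J_ω[:, 2] = (0,0,0)
entry J[0][2] = 0.8660

0.866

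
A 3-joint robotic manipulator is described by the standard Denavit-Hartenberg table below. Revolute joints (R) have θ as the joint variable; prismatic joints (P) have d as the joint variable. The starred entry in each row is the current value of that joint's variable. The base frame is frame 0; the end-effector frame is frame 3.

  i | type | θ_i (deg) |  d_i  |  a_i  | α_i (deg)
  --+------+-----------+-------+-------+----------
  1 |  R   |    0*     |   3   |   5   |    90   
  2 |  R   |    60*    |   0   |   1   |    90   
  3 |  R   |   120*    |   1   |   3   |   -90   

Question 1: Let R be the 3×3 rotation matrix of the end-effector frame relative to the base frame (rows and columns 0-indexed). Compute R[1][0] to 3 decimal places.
-0.866

End-effector x-axis (col 0 of R) = (-0.2500,-0.8660,-0.4330)
R[1][0] = -0.8660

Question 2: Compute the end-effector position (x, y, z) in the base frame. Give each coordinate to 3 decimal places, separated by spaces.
after link 1: o_1 = (5.0000, 0.0000, 3.0000)
after link 2: o_2 = (5.5000, 0.0000, 3.8660)
after link 3: o_3 = (5.6160, -2.5981, 2.0670)

5.616 -2.598 2.067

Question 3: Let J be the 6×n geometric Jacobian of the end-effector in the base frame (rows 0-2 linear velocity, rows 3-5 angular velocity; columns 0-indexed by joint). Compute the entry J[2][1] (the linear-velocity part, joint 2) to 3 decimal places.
0.616

axis z_1 = (0.0000,-1.0000,0.0000); lever o_n−o_1 = (0.6160,-2.5981,-0.9330)
cross product → J_v[:, 1] = (0.9330,0.0000,0.6160)
J_ω[:, 1] = z_1
entry J[2][1] = 0.6160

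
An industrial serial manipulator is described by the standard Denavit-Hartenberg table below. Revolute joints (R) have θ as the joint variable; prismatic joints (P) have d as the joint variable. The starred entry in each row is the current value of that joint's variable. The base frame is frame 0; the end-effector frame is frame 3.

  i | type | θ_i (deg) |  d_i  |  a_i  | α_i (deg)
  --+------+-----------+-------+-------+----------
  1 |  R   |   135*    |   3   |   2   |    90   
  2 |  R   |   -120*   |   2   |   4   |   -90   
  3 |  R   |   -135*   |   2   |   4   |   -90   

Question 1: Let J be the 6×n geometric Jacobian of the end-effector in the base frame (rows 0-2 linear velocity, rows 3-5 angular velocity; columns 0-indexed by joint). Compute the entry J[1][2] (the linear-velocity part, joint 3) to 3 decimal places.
1.000

axis z_2 = (-0.6124,0.6124,-0.5000); lever o_n−o_2 = (-0.2247,4.2247,1.4495)
cross product → J_v[:, 2] = (3.0000,1.0000,-2.4495)
J_ω[:, 2] = z_2
entry J[1][2] = 1.0000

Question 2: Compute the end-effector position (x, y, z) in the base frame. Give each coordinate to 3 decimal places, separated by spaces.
after link 1: o_1 = (-1.4142, 1.4142, 3.0000)
after link 2: o_2 = (1.4142, 1.4142, -0.4641)
after link 3: o_3 = (1.1895, 5.6390, 0.9854)

1.189 5.639 0.985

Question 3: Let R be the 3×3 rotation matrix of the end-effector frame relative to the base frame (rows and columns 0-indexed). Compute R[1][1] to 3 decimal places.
End-effector y-axis (col 1 of R) = (0.6124,-0.6124,0.5000)
R[1][1] = -0.6124

-0.612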